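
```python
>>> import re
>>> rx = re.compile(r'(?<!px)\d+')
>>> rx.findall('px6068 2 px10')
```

['068', '2', '0']

Because the assertion is negative and zero-width, positions next to the forbidden text are skipped.
Walking the string: at [3:6] → '068'; at [7:8] → '2'; at [12:13] → '0'.
With no groups in the pattern, `findall` gives back each whole match — 3 here.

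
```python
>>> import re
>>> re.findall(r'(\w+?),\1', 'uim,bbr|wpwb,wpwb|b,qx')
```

A backreference is literal: `\1` must see the identical characters the first group matched.
Walking the string: at [8:17] match 'wpwb,wpwb', group 1 = 'wpwb'.
Because there's exactly one group, `findall` drops the full match and keeps group 1 from the one hit.

['wpwb']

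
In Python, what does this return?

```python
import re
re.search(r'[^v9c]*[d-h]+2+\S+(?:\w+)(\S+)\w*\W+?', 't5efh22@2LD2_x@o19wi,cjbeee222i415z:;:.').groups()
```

(':;:',)

This matches zero or more of any character except [v9c], then one or more of a character in [d-h], then one or more of the literal '2'; then one or more of a non-whitespace character; then one or more of a word character (non-capturing group); then one or more of a non-whitespace character (captured); then zero or more of a word character, then one or more of a non-word character (lazy).
`re.search` scans for the first position where the pattern succeeds.
The match spans [0:39] → 't5efh22@2LD2_x@o19wi,cjbeee222i415z:;:.'.
Captured: group 1 = ':;:'.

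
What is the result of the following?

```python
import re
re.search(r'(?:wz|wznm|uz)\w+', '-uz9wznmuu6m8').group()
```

'uz9wznmuu6m8'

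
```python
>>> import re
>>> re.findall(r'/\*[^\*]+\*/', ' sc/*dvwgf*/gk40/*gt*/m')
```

Since nothing is captured, `findall` lists the 2 matched substrings directly.

['/*dvwgf*/', '/*gt*/']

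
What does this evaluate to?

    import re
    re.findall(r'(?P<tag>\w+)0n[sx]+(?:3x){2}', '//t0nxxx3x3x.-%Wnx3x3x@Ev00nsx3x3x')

This matches one or more of a word character (captured as 'tag'); then the literal '0n', then one or more of one of [sx], then the literal '3x' repeated 2 times.
Scanning left to right: at [2:12] match 't0nxxx3x3x', group 1 = 't'; at [23:34] match 'Ev00nsx3x3x', group 1 = 'Ev0'.
With a single group, `findall` returns only what that group captured — 2 items.

['t', 'Ev0']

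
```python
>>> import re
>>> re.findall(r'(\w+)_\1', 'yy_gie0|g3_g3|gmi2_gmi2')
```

['g3', 'gmi2']

`\1` is not a pattern — it's the concrete string captured by group 1, re-applied verbatim.
Scanning left to right: at [8:13] match 'g3_g3', group 1 = 'g3'; at [14:23] match 'gmi2_gmi2', group 1 = 'gmi2'.
One capturing group, so `findall` returns just the captured substring from each match — 2 in all.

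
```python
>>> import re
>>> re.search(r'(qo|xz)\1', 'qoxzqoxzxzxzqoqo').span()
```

(6, 10)

`\1` has to match the exact text group 1 already captured.
The match spans [6:10] → 'xzxz'.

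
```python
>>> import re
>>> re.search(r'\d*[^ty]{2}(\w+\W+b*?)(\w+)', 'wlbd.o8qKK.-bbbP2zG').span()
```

The match spans [0:10] → 'wlbd.o8qKK'.

(0, 10)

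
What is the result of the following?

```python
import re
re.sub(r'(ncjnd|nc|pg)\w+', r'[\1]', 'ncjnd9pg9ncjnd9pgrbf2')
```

Alternation isn't longest-match — the leftmost alternative that fits at this position is chosen.
`\1` in the replacement pulls in group 1's text for each match.

'[ncjnd]'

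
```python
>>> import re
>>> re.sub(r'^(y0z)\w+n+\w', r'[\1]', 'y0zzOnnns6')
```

'[y0z]6'

The pattern matches anchored at the start of the string; then the literal 'y', then the literal '0z' (captured); then one or more of a word character, then one or more of a literal 'n', then a word character.
Matches: at [0:9] → 'y0zzOnnns'.
Each match is replaced using the text its own group 1 captured.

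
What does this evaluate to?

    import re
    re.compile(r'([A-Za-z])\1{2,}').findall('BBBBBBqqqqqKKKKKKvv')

['B', 'q', 'K']

`\1` is not a pattern — it's the concrete string captured by group 1, re-applied verbatim.
Matches: at [0:6] match 'BBBBBB', group 1 = 'B'; at [6:11] match 'qqqqq', group 1 = 'q'; at [11:17] match 'KKKKKK', group 1 = 'K'.
`findall` collects group 1 from each match (3 total).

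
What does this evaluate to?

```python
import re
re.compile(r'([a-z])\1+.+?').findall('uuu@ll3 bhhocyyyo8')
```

A backreference is literal: `\1` must see the identical characters the first group matched.
`findall` collects group 1 from each match (4 total).

['u', 'l', 'h', 'y']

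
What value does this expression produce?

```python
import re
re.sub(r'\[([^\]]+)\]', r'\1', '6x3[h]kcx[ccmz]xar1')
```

'6x3hkcxccmzxar1'

The replacement refers to a captured group, so each match is rewritten using its own captured text.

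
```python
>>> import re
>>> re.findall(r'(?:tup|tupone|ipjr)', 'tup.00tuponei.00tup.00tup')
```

Alternation tries branches left to right and keeps the first one that lets the overall match succeed at that position.
Matches: at [0:3] → 'tup'; at [6:9] → 'tup'; at [16:19] → 'tup'; at [22:25] → 'tup'.
With no groups in the pattern, `findall` gives back each whole match — 4 here.

['tup', 'tup', 'tup', 'tup']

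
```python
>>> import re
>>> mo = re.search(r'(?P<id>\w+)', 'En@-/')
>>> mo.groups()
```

('En',)

The match spans [0:2] → 'En'.
Captured: group 1 = 'En'.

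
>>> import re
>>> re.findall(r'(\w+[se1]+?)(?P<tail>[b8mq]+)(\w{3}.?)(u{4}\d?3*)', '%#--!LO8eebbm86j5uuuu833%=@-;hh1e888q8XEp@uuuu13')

[('LO8ee', 'bbm8', '6j5', 'uuuu833'), ('hh1e', '888q8', 'XEp@', 'uuuu13')]

The pattern matches one or more of a word character, then one or more of one of [se1] (lazy) (captured); then one or more of one of [b8mq] (captured as 'tail'); then exactly 3 of a word character, then optionally any character (captured); then exactly 4 of the literal 'u', then optionally a digit, then zero or more of the literal '3' (captured).
Scanning left to right: at [5:24] match 'LO8eebbm86j5uuuu833', groups = ('LO8ee', 'bbm8', '6j5', 'uuuu833'); at [29:48] match 'hh1e888q8XEp@uuuu13', groups = ('hh1e', '888q8', 'XEp@', 'uuuu13').
With 4 capturing groups, `findall` returns a 4-tuple per match.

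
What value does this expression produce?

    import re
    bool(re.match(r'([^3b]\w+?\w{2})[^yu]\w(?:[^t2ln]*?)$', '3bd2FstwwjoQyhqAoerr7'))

False

`match` is anchored at position 0; if the pattern doesn't fit there, it returns None.
Here position 0 doesn't satisfy it, so the call returns None, and `bool(None)` is False.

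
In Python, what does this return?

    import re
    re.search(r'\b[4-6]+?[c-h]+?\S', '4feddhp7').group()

Pattern: a word boundary (`\b`, zero-width); then one or more of a character in [4-6] (lazy); then one or more of a character in [c-h] (lazy), then a non-whitespace character.
Because the quantifier is non-greedy, it stops expanding at the earliest point where the rest of the pattern can succeed.
Unlike `match`, `search` isn't anchored — it looks for the pattern anywhere in the string.
The match spans [0:3] → '4fe'.

'4fe'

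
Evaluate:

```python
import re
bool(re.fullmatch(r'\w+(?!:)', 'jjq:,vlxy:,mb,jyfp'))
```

False

The negative lookahead/lookbehind blocks any match where the forbidden context is present.
`re.fullmatch` is like wrapping the pattern in `^…$` (in single-line mode).
Here there's no way to consume every character, so the call returns None, and `bool(None)` is False.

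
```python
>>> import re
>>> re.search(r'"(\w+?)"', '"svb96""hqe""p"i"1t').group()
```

'"svb96"'

`re.search` scans for the first position where the pattern succeeds.
The match spans [0:7] → '"svb96"'.
Captured: group 1 = 'svb96'.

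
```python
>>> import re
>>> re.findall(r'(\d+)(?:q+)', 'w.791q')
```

['791']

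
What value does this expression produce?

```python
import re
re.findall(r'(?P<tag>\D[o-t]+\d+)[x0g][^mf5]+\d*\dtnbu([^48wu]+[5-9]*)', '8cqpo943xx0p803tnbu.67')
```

[('cqpo943', '.67')]

`findall` packs the 2 group values into a tuple for every match.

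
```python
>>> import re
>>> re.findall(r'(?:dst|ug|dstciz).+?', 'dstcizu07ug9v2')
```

`|` is ordered: at each position the engine commits to the first alternative that works.
Since nothing is captured, `findall` lists the 2 matched substrings directly.

['dstc', 'ug9']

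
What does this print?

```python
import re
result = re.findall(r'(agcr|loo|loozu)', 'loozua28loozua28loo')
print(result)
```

['loo', 'loo', 'loo']

Alternation tries branches left to right and keeps the first one that lets the overall match succeed at that position.
Matches: at [0:3] match 'loo', group 1 = 'loo'; at [8:11] match 'loo', group 1 = 'loo'; at [16:19] match 'loo', group 1 = 'loo'.
Because there's exactly one group, `findall` drops the full match and keeps group 1 from each hit.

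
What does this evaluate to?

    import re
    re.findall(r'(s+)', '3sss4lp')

Because there's exactly one group, `findall` drops the full match and keeps group 1 from the one hit.

['sss']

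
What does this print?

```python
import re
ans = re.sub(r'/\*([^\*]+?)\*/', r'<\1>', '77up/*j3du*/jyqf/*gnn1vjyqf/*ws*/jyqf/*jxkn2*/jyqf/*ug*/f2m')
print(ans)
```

77up<j3du>jyqf/*gnn1vjyqf<ws>jyqf<jxkn2>jyqf<ug>f2m

Matches: at [4:12] → '/*j3du*/'; at [27:33] → '/*ws*/'; at [37:46] → '/*jxkn2*/'; at [50:56] → '/*ug*/'.
The replacement refers to a captured group, so each match is rewritten using its own captured text.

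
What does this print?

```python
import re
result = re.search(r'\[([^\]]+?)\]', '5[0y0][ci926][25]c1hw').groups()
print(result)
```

`re.search` scans for the first position where the pattern succeeds.
The match spans [1:6] → '[0y0]'.
Captured: group 1 = '0y0'.

('0y0',)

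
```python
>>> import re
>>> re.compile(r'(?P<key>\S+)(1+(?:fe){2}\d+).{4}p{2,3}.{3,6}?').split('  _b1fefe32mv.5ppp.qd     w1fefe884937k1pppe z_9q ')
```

A `+?`/`*?`/`{m,n}?` starts at its minimum and grows only as far as needed for what follows to match.
With a capturing group present, the delimiter's captured portion is kept in the result list.

['  ', '_b', '1fefe32', '     ', 'w', '1fefe88493', '_9q ']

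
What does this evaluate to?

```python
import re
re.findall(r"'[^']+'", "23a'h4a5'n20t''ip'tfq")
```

["'h4a5'", "'ip'"]

No capturing groups, so `findall` returns the 2 full match strings.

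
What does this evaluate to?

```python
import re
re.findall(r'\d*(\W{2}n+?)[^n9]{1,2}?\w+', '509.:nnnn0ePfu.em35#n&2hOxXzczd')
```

The pattern matches zero or more of a digit; then exactly 2 of a non-word character, then one or more of a literal 'n' (lazy) (captured); then 1 to 2 of any character except [n9] (lazy), then one or more of a word character.
Matches: at [0:14] match '509.:nnnn0ePfu', group 1 = '.:nnnn'.
One capturing group, so `findall` returns just the captured substring from the one match — 1 in all.

['.:nnnn']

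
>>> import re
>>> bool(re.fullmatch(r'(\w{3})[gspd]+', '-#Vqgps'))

False

Pattern: exactly 3 of a word character (captured); then one or more of one of [gspd].
`re.fullmatch` is like wrapping the pattern in `^…$` (in single-line mode).
Here the string isn't matched end-to-end, so the call returns None, and `bool(None)` is False.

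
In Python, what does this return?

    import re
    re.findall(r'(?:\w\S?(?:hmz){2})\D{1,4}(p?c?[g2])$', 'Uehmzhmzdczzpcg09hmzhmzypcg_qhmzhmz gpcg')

['g']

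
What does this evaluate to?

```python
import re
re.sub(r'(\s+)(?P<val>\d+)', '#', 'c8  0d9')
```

The pattern matches one or more of whitespace (captured); then one or more of a digit (captured as 'val').
Matches: at [2:5] → '  0'.
Each match is replaced by '#'.

'c8#d9'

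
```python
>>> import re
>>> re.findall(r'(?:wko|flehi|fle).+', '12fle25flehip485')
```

Walking the string: at [2:16] → 'fle25flehip485'.
`findall` yields the raw match text (1 of them) because the pattern has no groups.

['fle25flehip485']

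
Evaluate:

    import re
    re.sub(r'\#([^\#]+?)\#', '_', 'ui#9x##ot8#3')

Every occurrence is swapped for '_'.

'ui__3'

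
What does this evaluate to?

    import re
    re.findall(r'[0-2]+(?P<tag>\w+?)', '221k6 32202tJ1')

The pattern matches one or more of a character in [0-2]; then one or more of a word character (lazy) (captured as 'tag').
A non-greedy quantifier consumes as few characters as it can — just enough that the remainder of the pattern still matches from where it stops; whatever follows it matches normally.
Matches: at [0:4] match '221k', group 1 = 'k'; at [7:12] match '2202t', group 1 = 't'.
With a single group, `findall` returns only what that group captured — 2 items.

['k', 't']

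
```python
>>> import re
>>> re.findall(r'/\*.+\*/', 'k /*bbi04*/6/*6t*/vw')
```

Matches: at [2:18] → '/*bbi04*/6/*6t*/'.
No capturing groups, so `findall` returns the 1 full match string.

['/*bbi04*/6/*6t*/']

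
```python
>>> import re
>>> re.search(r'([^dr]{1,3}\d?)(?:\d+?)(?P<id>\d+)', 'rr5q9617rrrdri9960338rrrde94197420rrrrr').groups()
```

The match spans [2:8] → '5q9617'.
Captured: group 1 = '5q96', group 2 = '7'.

('5q96', '7')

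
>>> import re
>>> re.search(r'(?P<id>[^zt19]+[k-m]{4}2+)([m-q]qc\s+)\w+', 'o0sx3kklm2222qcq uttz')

Pattern: one or more of any character except [zt19], then exactly 4 of a character in [k-m], then one or more of a literal '2' (captured as 'id'); then a character in [m-q], then the literal 'qc', then one or more of whitespace (captured); then one or more of a word character.
Here the pattern never matches, so the call returns None.

None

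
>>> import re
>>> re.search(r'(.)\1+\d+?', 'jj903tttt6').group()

'jj9'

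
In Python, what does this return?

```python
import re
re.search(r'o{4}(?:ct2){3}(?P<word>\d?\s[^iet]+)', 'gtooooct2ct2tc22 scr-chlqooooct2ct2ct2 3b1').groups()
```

This matches exactly 4 of the literal 'o', then the literal 'ct2' repeated 3 times; then optionally a digit, then whitespace, then one or more of any character except [iet] (captured as 'word').
`re.search` scans for the first position where the pattern succeeds.
The match spans [25:42] → 'ooooct2ct2ct2 3b1'.
Captured: group 1 = ' 3b1'.

(' 3b1',)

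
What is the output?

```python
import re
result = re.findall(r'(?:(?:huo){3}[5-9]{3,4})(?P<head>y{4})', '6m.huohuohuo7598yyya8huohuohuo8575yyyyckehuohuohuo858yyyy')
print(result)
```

['yyyy', 'yyyy']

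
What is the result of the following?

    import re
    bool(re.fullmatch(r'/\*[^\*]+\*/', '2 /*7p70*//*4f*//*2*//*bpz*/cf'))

False

For `fullmatch`, every character of the input must be accounted for by the pattern.
Here there's no way to consume every character, so the call returns None, and `bool(None)` is False.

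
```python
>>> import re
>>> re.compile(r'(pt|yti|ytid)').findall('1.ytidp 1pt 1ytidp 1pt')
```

['yti', 'pt', 'yti', 'pt']

Branches in `(...|...)` are attempted left-to-right; the first branch that allows the whole pattern to succeed is taken.
`findall` collects group 1 from each match (4 total).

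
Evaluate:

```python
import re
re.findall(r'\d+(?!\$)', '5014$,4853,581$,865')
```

['501', '4853', '58', '865']

Because the assertion is negative and zero-width, positions next to the forbidden text are skipped.
`findall` yields the raw match text (4 of them) because the pattern has no groups.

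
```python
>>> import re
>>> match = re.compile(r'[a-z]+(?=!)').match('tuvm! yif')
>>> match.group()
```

The `(?=…)`/`(?<=…)` assertion just peeks at neighbouring text; it doesn't advance the match position.
With `match`, the pattern is implicitly anchored at the beginning.
The match spans [0:4] → 'tuvm'.

'tuvm'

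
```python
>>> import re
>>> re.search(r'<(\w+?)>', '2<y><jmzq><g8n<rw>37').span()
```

(1, 4)

`re.search` scans for the first position where the pattern succeeds.
The match spans [1:4] → '<y>'.
Captured: group 1 = 'y'.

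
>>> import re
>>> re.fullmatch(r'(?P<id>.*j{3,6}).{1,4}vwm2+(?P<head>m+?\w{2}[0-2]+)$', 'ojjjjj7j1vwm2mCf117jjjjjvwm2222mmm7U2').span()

(0, 37)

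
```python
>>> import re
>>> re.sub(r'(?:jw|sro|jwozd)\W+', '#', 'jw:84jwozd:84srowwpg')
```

'#84#84srowwpg'

`sub` substitutes '#' at each match site.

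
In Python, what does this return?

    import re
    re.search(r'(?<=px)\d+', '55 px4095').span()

The lookaround is zero-width — it requires the adjacent text to match without consuming it, so the asserted text isn't part of the match.
The match spans [5:9] → '4095'.

(5, 9)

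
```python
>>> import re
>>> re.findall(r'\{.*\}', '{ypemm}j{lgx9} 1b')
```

['{ypemm}j{lgx9}']

Scanning left to right: at [0:14] → '{ypemm}j{lgx9}'.
Since nothing is captured, `findall` lists the 1 matched substring directly.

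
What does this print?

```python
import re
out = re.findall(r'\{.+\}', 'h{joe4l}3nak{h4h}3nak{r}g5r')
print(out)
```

['{joe4l}3nak{h4h}3nak{r}']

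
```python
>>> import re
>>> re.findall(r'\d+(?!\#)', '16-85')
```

The negative lookahead/lookbehind blocks any match where the forbidden context is present.
Matches: at [0:2] → '16'; at [3:5] → '85'.
With no groups in the pattern, `findall` gives back each whole match — 2 here.

['16', '85']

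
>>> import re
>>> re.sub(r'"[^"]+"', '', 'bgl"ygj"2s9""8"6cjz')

Matches: at [3:8] → '"ygj"'; at [12:15] → '"8"'.
`sub` substitutes '' at each match site.

'bgl2s9"6cjz'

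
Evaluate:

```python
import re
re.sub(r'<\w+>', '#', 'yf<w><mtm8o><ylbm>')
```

Each match is replaced by '#'.

'yf###'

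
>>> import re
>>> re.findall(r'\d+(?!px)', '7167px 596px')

['716', '59']

The negative lookaround is zero-width — it rules out positions where the adjacent text would match, without consuming anything.
Scanning left to right: at [0:3] → '716'; at [7:9] → '59'.
With no groups in the pattern, `findall` gives back each whole match — 2 here.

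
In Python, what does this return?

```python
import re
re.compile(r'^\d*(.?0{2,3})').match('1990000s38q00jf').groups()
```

The match spans [0:7] → '1990000'.
Captured: group 1 = '00'.

('00',)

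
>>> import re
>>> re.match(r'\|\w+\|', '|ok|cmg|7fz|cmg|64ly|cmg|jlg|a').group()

'|ok|'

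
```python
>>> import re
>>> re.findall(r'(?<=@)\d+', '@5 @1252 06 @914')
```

The lookaround is zero-width — it requires the adjacent text to match without consuming it, so the asserted text isn't part of the match.
Matches: at [1:2] → '5'; at [4:8] → '1252'; at [13:16] → '914'.
With no groups in the pattern, `findall` gives back each whole match — 3 here.

['5', '1252', '914']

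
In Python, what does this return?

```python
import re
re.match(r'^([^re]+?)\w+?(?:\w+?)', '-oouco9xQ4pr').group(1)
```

'-'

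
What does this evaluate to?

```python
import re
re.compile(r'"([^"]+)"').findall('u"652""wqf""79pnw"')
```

['652', 'wqf', '79pnw']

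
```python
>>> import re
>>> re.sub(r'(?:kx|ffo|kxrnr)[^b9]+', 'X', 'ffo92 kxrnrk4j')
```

'ffo92 X'

Each match is replaced by 'X'.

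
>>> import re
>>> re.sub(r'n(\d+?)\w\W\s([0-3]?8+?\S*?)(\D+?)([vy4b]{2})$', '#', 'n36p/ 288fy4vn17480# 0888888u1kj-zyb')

'n36p/ 288fy4v#'

The pattern matches a literal 'n'; then one or more of a digit (lazy) (captured); then a word character, then a non-word character, then whitespace; then optionally a character in [0-3], then one or more of the literal '8' (lazy), then zero or more of a non-whitespace character (lazy) (captured); then one or more of a non-digit (lazy) (captured); then exactly 2 of one of [vy4b] (captured); then anchored at the end.
Matches: at [13:36] → 'n17480# 0888888u1kj-zyb'.
`sub` substitutes '#' at each match site.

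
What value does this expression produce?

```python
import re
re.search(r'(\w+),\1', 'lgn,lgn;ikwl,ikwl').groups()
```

('lgn',)

After group 1 captures some text, `\1` only succeeds where that same text appears again.
`search` walks the string left to right and returns the first match it finds.
The match spans [0:7] → 'lgn,lgn'.
Captured: group 1 = 'lgn'.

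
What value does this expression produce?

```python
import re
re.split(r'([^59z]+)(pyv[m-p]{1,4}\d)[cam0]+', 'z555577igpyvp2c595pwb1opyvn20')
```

The pattern matches one or more of any character except [59z] (captured); then the literal 'pyv', then 1 to 4 of a character in [m-p], then a digit (captured); then one or more of one of [cam0].
Matches to split on: at [5:15] → '77igpyvp2c'; at [18:29] → 'pwb1opyvn20'.
`re.split` interleaves the captured-group text with the surrounding fragments.

['z5555', '77ig', 'pyvp2', '595', 'pwb1o', 'pyvn2', '']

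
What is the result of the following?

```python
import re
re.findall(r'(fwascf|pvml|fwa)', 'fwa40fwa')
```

['fwa', 'fwa']

Walking the string: at [0:3] match 'fwa', group 1 = 'fwa'; at [5:8] match 'fwa', group 1 = 'fwa'.
Because there's exactly one group, `findall` drops the full match and keeps group 1 from each hit.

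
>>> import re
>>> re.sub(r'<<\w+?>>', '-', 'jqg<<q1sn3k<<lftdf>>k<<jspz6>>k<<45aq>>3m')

'jqg<<q1sn3k-k-k-3m'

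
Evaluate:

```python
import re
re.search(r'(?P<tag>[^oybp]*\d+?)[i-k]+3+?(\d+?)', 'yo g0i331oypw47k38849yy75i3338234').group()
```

The match spans [2:8] → ' g0i33'.

' g0i33'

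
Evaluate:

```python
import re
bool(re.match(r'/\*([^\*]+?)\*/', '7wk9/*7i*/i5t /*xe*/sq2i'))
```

False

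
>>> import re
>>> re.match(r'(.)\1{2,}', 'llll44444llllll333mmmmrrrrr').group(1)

'l'

`\1` has to match the exact text group 1 already captured.
With `match`, the pattern is implicitly anchored at the beginning.
The match spans [0:4] → 'llll'.
Captured: group 1 = 'l'.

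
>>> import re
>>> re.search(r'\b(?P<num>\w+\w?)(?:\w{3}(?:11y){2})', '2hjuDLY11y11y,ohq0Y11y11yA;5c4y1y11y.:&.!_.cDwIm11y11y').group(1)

This matches a word boundary (`\b`, zero-width); then one or more of a word character, then optionally a word character (captured as 'num'); then exactly 3 of a word character, then the literal '11y' repeated 2 times (non-capturing group).
`re.search` tries every starting position until one works.
The match spans [0:13] → '2hjuDLY11y11y'.
Captured: group 1 = '2hju'.

'2hju'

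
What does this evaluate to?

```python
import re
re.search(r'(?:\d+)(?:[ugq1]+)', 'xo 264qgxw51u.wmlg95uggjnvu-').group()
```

'264qg'

Pattern: one or more of a digit (non-capturing group); then one or more of one of [ugq1] (non-capturing group).
The match spans [3:8] → '264qg'.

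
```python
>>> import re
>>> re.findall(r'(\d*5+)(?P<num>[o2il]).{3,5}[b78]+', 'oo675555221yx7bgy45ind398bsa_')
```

[('675555', '2'), ('45', 'i')]

Pattern: zero or more of a digit, then one or more of a literal '5' (captured); then one of [o2il] (captured as 'num'); then 3 to 5 of any character, then one or more of one of [b78].
Multiple groups make `findall` return tuples — one 2-tuple for each match.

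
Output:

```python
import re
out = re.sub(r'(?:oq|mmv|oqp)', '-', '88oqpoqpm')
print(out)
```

88-p-pm

`|` is ordered: at each position the engine commits to the first alternative that works.
Each match is replaced by '-'.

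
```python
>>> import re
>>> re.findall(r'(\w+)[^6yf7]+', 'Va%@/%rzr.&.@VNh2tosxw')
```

['Va']

This matches one or more of a word character (captured); then one or more of any character except [6yf7].
Walking the string: at [0:22] match 'Va%@/%rzr.&.@VNh2tosxw', group 1 = 'Va'.
Because there's exactly one group, `findall` drops the full match and keeps group 1 from the one hit.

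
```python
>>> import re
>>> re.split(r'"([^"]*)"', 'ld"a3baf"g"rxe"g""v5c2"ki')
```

Matches to split on: at [2:9] → '"a3baf"'; at [10:15] → '"rxe"'; at [16:18] → '""'.
`re.split` interleaves the captured-group text with the surrounding fragments.

['ld', 'a3baf', 'g', 'rxe', 'g', '', 'v5c2"ki']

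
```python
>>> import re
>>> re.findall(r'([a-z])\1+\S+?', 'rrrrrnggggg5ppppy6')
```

['r', 'g', 'p']

`\1` has to match the exact text group 1 already captured.
Scanning left to right: at [0:6] match 'rrrrrn', group 1 = 'r'; at [6:12] match 'ggggg5', group 1 = 'g'; at [12:17] match 'ppppy', group 1 = 'p'.
One capturing group, so `findall` returns just the captured substring from each match — 3 in all.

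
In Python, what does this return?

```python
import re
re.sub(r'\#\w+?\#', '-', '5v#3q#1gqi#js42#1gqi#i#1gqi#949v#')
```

'5v-1gqi-1gqi-1gqi-'

Each match is replaced by '-'.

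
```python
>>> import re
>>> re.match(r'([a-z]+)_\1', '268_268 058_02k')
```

The backreference `\1` re-matches whatever the first group consumed, character for character.
`match` is anchored at position 0; if the pattern doesn't fit there, it returns None.
Here the string doesn't start with a match, so the call returns None.

None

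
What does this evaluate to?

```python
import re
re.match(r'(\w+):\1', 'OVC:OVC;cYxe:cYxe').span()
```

With `match`, the pattern is implicitly anchored at the beginning.
The match spans [0:7] → 'OVC:OVC'.

(0, 7)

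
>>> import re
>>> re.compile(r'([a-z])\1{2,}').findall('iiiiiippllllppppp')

['i', 'l', 'p']

`\1` has to match the exact text group 1 already captured.
Walking the string: at [0:6] match 'iiiiii', group 1 = 'i'; at [8:12] match 'llll', group 1 = 'l'; at [12:17] match 'ppppp', group 1 = 'p'.
`findall` collects group 1 from each match (3 total).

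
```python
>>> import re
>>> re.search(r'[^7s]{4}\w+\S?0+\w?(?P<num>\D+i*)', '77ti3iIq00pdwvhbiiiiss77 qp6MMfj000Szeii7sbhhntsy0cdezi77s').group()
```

'ti3iIq00pdwvhbiiiiss'

The match spans [2:22] → 'ti3iIq00pdwvhbiiiiss'.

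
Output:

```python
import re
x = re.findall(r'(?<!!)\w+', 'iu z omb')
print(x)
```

Because the assertion is negative and zero-width, positions next to the forbidden text are skipped.
With no groups in the pattern, `findall` gives back each whole match — 3 here.

['iu', 'z', 'omb']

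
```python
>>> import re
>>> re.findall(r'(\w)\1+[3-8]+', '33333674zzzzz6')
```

['3', 'z']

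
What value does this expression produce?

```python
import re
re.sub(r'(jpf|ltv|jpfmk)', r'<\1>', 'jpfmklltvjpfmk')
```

Alternation isn't longest-match — the leftmost alternative that fits at this position is chosen.
`\1` in the replacement pulls in group 1's text for each match.

'<jpf>mkl<ltv><jpf>mk'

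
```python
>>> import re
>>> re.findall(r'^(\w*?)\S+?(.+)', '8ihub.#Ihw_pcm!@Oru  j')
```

[('', 'ihub.#Ihw_pcm!@Oru  j')]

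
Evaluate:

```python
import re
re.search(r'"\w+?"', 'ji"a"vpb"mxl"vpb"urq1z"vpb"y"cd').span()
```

(2, 5)

`search` walks the string left to right and returns the first match it finds.
The match spans [2:5] → '"a"'.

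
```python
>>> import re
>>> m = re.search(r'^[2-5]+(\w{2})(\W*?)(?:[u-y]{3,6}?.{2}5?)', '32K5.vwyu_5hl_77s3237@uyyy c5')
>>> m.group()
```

'32K5.vwyu_5'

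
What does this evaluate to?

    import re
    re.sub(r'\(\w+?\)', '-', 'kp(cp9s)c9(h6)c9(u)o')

'kp-c9-c9-o'

Matches: at [2:8] → '(cp9s)'; at [10:14] → '(h6)'; at [16:19] → '(u)'.
Every occurrence is swapped for '-'.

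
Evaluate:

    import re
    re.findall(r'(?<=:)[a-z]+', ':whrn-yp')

['whrn']

The `(?=…)`/`(?<=…)` assertion just peeks at neighbouring text; it doesn't advance the match position.
`findall` yields the raw match text (1 of them) because the pattern has no groups.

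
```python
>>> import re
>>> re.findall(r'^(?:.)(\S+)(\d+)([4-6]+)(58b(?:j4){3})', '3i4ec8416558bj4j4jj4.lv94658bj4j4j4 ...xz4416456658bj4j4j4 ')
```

[('i4ec8416558bj4j4jj4.lv9', '4', '6', '58bj4j4j4')]

The pattern matches anchored at the start of the string; then any character (non-capturing group); then one or more of a non-whitespace character (captured); then one or more of a digit (captured); then one or more of a character in [4-6] (captured); then the literal '58b', then the literal 'j4' repeated 3 times (captured).
Matches: at [0:35] match '3i4ec8416558bj4j4jj4.lv94658bj4j4j4', groups = ('i4ec8416558bj4j4jj4.lv9', '4', '6', '58bj4j4j4').
With 4 capturing groups, `findall` returns a 4-tuple per match.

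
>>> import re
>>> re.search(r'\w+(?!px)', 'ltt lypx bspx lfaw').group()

'ltt'

`(?!…)`/`(?<!…)` only lets a position through if the neighbouring text does NOT match; no characters are consumed.
The match spans [0:3] → 'ltt'.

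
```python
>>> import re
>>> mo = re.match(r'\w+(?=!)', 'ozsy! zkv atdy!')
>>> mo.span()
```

Lookahead/lookbehind check context without consuming it, so the matched span excludes the asserted characters.
`re.match` only tries the pattern at the start of the string.
The match spans [0:4] → 'ozsy'.

(0, 4)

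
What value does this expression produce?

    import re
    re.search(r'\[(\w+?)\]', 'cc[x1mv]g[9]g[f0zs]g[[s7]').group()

'[x1mv]'

Unlike `match`, `search` isn't anchored — it looks for the pattern anywhere in the string.
The match spans [2:8] → '[x1mv]'.
Captured: group 1 = 'x1mv'.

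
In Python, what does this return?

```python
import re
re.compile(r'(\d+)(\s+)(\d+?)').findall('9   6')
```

[('9', '   ', '6')]

Pattern: one or more of a digit (captured); then one or more of whitespace (captured); then one or more of a digit (lazy) (captured).
Scanning left to right: at [0:5] match '9   6', groups = ('9', '   ', '6').
`findall` packs the 3 group values into a tuple for every match.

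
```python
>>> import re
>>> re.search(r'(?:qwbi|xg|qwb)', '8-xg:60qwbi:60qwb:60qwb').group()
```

'xg'

The match spans [2:4] → 'xg'.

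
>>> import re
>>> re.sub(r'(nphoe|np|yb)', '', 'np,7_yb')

',7_'

Matches: at [0:2] → 'np'; at [5:7] → 'yb'.
Each match is replaced by ''.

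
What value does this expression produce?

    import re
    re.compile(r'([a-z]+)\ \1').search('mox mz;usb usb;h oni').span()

`\1` is not a pattern — it's the concrete string captured by group 1, re-applied verbatim.
`re.search` scans for the first position where the pattern succeeds.
The match spans [7:14] → 'usb usb'.
Captured: group 1 = 'usb'.

(7, 14)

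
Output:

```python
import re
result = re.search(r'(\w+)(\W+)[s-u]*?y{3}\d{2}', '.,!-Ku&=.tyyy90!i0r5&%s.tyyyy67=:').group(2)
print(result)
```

&=.

The pattern matches one or more of a word character (captured); then one or more of a non-word character (captured); then zero or more of a character in [s-u] (lazy), then exactly 3 of the literal 'y', then exactly 2 of a digit.
`search` walks the string left to right and returns the first match it finds.
The match spans [4:15] → 'Ku&=.tyyy90'.
Captured: group 1 = 'Ku', group 2 = '&=.'.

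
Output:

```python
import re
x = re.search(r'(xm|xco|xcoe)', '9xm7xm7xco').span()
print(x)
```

`re.search` tries every starting position until one works.
The match spans [1:3] → 'xm'.
Captured: group 1 = 'xm'.

(1, 3)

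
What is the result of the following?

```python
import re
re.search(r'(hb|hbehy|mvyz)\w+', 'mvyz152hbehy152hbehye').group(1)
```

'mvyz'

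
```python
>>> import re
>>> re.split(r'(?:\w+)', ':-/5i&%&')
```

[':-/', '&%&']

This matches one or more of a word character (non-capturing group).
Matches to split on: at [3:5] → '5i'.
`split` removes every match and returns the 2 fragments in between.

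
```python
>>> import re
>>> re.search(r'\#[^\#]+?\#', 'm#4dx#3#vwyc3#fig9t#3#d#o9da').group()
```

`re.search` tries every starting position until one works.
The match spans [1:6] → '#4dx#'.

'#4dx#'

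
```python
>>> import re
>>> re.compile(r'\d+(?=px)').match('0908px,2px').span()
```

(0, 4)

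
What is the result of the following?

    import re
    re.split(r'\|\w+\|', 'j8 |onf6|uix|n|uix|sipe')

['j8 ', 'uix', 'uix|sipe']

Matches to split on: at [3:9] → '|onf6|'; at [12:15] → '|n|'.
Each match becomes a cut point; 3 segments remain.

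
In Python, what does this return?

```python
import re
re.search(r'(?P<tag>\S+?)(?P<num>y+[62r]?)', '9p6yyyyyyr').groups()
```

('9p6', 'yyyyyyr')

The match spans [0:10] → '9p6yyyyyyr'.
Captured: group 1 = '9p6', group 2 = 'yyyyyyr'.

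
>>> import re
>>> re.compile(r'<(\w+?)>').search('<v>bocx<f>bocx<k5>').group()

'<v>'

The match spans [0:3] → '<v>'.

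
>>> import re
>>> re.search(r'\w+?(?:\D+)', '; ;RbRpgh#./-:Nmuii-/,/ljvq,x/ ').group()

'RbRpgh#./-:Nmuii-/,/ljvq,x/ '

Pattern: one or more of a word character (lazy); then one or more of a non-digit (non-capturing group).
`search` walks the string left to right and returns the first match it finds.
The match spans [3:31] → 'RbRpgh#./-:Nmuii-/,/ljvq,x/ '.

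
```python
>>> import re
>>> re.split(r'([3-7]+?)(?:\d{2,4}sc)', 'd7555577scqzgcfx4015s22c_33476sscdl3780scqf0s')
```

['d', '755', 'qzgcfx4015s22c_33476sscdl', '3', 'qf0s']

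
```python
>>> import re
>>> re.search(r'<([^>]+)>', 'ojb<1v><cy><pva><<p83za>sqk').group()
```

`re.search` scans for the first position where the pattern succeeds.
The match spans [3:7] → '<1v>'.
Captured: group 1 = '1v'.

'<1v>'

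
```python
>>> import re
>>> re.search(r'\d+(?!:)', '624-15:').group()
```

'624'

Because the assertion is negative and zero-width, positions next to the forbidden text are skipped.
Unlike `match`, `search` isn't anchored — it looks for the pattern anywhere in the string.
The match spans [0:3] → '624'.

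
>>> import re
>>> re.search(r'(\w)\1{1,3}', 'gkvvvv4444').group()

'vvvv'

After group 1 captures some text, `\1` only succeeds where that same text appears again.
`re.search` tries every starting position until one works.
The match spans [2:6] → 'vvvv'.
Captured: group 1 = 'v'.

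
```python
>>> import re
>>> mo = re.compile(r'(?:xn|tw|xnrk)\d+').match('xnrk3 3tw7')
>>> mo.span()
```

With `match`, the pattern is implicitly anchored at the beginning.
The match spans [0:5] → 'xnrk3'.

(0, 5)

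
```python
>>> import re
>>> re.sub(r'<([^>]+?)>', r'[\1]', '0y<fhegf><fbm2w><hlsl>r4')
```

Matches: at [2:9] → '<fhegf>'; at [9:16] → '<fbm2w>'; at [16:22] → '<hlsl>'.
The replacement refers to a captured group, so each match is rewritten using its own captured text.

'0y[fhegf][fbm2w][hlsl]r4'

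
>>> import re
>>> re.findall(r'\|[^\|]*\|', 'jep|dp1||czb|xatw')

`findall` yields the raw match text (2 of them) because the pattern has no groups.

['|dp1|', '|czb|']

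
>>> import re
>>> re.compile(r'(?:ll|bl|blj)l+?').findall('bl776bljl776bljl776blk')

Scanning left to right: at [5:9] → 'bljl'; at [12:16] → 'bljl'.
Since nothing is captured, `findall` lists the 2 matched substrings directly.

['bljl', 'bljl']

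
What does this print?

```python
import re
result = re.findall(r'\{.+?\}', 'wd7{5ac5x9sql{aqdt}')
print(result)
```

['{5ac5x9sql{aqdt}']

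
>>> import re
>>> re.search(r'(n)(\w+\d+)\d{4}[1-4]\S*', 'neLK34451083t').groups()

The match spans [0:13] → 'neLK34451083t'.
Captured: group 1 = 'n', group 2 = 'eLK344'.

('n', 'eLK344')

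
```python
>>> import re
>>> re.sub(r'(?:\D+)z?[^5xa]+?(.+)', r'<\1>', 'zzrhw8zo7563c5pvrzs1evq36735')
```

'<zo7563c5pvrzs1evq36735>'

The pattern matches one or more of a non-digit (non-capturing group); then optionally the literal 'z', then one or more of any character except [5xa] (lazy); then one or more of any character (captured).
Matches: at [0:28] → 'zzrhw8zo7563c5pvrzs1evq36735'.
`\1` in the replacement pulls in group 1's text for each match.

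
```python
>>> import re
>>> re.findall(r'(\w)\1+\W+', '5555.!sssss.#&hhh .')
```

['5', 's', 'h']

A backreference is literal: `\1` must see the identical characters the first group matched.
Walking the string: at [0:6] match '5555.!', group 1 = '5'; at [6:14] match 'sssss.#&', group 1 = 's'; at [14:19] match 'hhh .', group 1 = 'h'.
`findall` collects group 1 from each match (3 total).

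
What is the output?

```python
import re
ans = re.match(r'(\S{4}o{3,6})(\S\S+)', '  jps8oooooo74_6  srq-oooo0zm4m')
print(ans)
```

None

`match` is anchored at position 0; if the pattern doesn't fit there, it returns None.
Here position 0 doesn't satisfy it, so the call returns None.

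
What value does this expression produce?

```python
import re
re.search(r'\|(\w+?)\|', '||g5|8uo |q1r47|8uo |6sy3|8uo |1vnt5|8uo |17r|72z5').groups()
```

('g5',)

`re.search` tries every starting position until one works.
The match spans [1:5] → '|g5|'.
Captured: group 1 = 'g5'.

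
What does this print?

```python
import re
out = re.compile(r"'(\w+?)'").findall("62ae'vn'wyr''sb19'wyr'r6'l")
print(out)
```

['vn', 'sb19', 'r6']

One capturing group, so `findall` returns just the captured substring from each match — 3 in all.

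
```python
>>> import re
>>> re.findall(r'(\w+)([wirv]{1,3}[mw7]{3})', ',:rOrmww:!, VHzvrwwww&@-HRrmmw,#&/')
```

[('rO', 'rmww'), ('VHzvr', 'wwww'), ('HR', 'rmmw')]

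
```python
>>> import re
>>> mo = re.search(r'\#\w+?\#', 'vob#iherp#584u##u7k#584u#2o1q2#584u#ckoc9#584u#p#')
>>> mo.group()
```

'#iherp#'

`search` walks the string left to right and returns the first match it finds.
The match spans [3:10] → '#iherp#'.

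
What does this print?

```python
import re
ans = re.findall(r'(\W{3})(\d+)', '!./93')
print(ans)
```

This matches exactly 3 of a non-word character (captured); then one or more of a digit (captured).
Matches: at [0:5] match '!./93', groups = ('!./', '93').
With 2 capturing groups, `findall` returns a 2-tuple per match.

[('!./', '93')]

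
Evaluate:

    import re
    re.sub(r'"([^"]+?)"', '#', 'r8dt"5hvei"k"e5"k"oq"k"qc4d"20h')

Matches: at [4:11] → '"5hvei"'; at [12:16] → '"e5"'; at [17:21] → '"oq"'; at [22:28] → '"qc4d"'.
Each match is replaced by '#'.

'r8dt#k#k#k#20h'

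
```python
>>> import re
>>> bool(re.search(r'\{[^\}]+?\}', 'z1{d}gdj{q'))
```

Unlike `match`, `search` isn't anchored — it looks for the pattern anywhere in the string.
The match spans [2:5] → '{d}'.

True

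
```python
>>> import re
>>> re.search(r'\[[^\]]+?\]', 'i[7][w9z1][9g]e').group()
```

'[7]'

Unlike `match`, `search` isn't anchored — it looks for the pattern anywhere in the string.
The match spans [1:4] → '[7]'.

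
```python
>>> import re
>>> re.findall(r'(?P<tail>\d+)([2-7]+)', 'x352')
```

The pattern matches one or more of a digit (captured as 'tail'); then one or more of a character in [2-7] (captured).
Scanning left to right: at [1:4] match '352', groups = ('35', '2').
2 groups means the one result is a tuple of 2 captured strings — 1 here.

[('35', '2')]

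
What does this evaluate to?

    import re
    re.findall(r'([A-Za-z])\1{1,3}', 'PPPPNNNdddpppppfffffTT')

['P', 'N', 'd', 'p', 'f', 'T']

`\1` is not a pattern — it's the concrete string captured by group 1, re-applied verbatim.
Because there's exactly one group, `findall` drops the full match and keeps group 1 from each hit.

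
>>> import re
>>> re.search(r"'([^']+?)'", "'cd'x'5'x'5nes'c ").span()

Unlike `match`, `search` isn't anchored — it looks for the pattern anywhere in the string.
The match spans [0:4] → "'cd'".
Captured: group 1 = 'cd'.

(0, 4)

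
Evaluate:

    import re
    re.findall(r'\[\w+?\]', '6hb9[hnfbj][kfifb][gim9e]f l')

['[hnfbj]', '[kfifb]', '[gim9e]']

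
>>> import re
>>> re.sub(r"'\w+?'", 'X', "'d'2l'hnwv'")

Matches: at [0:3] → "'d'"; at [5:11] → "'hnwv'".
Each match is replaced by 'X'.

'X2lX'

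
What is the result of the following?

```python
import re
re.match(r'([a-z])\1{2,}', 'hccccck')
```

None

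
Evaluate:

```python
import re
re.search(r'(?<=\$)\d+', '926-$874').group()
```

'874'

The positive lookaround only admits positions where the adjacent text matches; those characters stay outside the span.
The match spans [5:8] → '874'.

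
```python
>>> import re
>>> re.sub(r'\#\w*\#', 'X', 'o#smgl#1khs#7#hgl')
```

Matches: at [1:7] → '#smgl#'; at [11:14] → '#7#'.
Each match is replaced by 'X'.

'oX1khsXhgl'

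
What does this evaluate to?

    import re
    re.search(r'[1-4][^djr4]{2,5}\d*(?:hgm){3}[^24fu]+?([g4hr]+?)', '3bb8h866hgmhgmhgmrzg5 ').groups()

('g',)

Pattern: a character in [1-4], then 2 to 5 of any character except [djr4], then zero or more of a digit; then the literal 'hgm' repeated 3 times, then one or more of any character except [24fu] (lazy); then one or more of one of [g4hr] (lazy) (captured).
`re.search` tries every starting position until one works.
The match spans [0:20] → '3bb8h866hgmhgmhgmrzg'.
Captured: group 1 = 'g'.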